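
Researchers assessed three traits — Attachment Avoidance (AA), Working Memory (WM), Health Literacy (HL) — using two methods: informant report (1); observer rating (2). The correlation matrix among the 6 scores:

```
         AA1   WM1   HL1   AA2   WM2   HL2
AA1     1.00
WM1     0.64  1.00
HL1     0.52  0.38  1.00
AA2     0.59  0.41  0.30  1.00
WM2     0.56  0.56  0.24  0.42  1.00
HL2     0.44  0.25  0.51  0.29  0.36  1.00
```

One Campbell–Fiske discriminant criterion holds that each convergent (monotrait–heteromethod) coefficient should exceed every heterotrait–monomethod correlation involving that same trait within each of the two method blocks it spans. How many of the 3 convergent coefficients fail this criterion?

3

Each convergent coefficient versus the relevant comparison correlations:
AA (methods 1·2): 0.59 vs {0.64, 0.42, 0.52, 0.29} → fail.
WM (methods 1·2): 0.56 vs {0.64, 0.42, 0.38, 0.36} → fail.
HL (methods 1·2): 0.51 vs {0.52, 0.29, 0.38, 0.36} → fail.
3 of 3 fail.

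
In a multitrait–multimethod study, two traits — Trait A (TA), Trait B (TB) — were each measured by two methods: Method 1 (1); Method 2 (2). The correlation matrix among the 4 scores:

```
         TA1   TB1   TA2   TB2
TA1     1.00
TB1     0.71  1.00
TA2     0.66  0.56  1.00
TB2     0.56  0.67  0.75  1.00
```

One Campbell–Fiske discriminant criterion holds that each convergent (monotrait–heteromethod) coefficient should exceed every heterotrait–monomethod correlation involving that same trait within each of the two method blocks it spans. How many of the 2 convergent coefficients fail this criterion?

Each convergent coefficient versus the relevant comparison correlations:
TA (methods 1·2): 0.66 vs {0.71, 0.75} → fail.
TB (methods 1·2): 0.67 vs {0.71, 0.75} → fail.
2 of 2 fail.

2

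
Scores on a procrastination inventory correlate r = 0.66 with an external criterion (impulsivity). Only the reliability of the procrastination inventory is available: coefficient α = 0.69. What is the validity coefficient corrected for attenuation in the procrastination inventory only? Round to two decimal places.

0.79

Single correction: r_c = r_obs / √r_xx = 0.66 / √0.69 = 0.66 / 0.8307 ≈ 0.79.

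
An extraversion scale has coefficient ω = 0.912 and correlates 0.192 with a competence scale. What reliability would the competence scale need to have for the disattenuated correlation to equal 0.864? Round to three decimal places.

r_true = r_obs / √(r_xx · r_yy) ⇒ 0.864 = 0.192 / √(0.912 · r_yy).
√(0.912 · r_yy) = 0.192 / 0.864 = 0.2222; 0.912 · r_yy = 0.0494; r_yy = 0.0494 / 0.912 ≈ 0.054.

0.054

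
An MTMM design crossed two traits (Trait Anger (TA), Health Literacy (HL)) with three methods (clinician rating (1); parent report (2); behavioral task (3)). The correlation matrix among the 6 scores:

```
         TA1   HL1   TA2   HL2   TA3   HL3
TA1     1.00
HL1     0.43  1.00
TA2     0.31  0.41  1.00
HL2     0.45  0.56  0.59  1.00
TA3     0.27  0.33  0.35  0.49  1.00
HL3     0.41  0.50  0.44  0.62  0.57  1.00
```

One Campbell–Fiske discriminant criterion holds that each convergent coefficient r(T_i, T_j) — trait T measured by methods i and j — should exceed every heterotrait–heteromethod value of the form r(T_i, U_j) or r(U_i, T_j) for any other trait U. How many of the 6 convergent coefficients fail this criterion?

Checking each validity diagonal entry against its comparison values:
TA (methods 1·2): 0.31 vs {0.45, 0.41} → fail.
TA (methods 1·3): 0.27 vs {0.41, 0.33} → fail.
TA (methods 2·3): 0.35 vs {0.44, 0.49} → fail.
HL (methods 1·2): 0.56 vs {0.41, 0.45} → pass.
HL (methods 1·3): 0.50 vs {0.33, 0.41} → pass.
HL (methods 2·3): 0.62 vs {0.49, 0.44} → pass.
3 of 6 fail.

3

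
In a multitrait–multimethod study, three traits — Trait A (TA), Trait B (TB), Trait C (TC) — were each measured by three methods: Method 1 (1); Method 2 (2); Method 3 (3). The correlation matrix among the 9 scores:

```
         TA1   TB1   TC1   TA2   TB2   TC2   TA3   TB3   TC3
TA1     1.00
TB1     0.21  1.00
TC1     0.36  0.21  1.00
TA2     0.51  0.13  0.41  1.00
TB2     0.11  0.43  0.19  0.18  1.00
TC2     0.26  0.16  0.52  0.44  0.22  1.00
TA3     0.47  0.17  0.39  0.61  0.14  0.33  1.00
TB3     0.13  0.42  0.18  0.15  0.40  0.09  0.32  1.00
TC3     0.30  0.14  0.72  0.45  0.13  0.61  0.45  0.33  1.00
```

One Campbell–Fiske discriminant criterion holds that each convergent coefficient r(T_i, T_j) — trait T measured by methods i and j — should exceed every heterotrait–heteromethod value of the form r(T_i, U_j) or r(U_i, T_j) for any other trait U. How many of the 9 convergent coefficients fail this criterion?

0

Checking each validity diagonal entry against its comparison values:
TA (methods 1·2): 0.51 vs {0.11, 0.13, 0.26, 0.41} → pass.
TA (methods 1·3): 0.47 vs {0.13, 0.17, 0.30, 0.39} → pass.
TA (methods 2·3): 0.61 vs {0.15, 0.14, 0.45, 0.33} → pass.
TB (methods 1·2): 0.43 vs {0.13, 0.11, 0.16, 0.19} → pass.
TB (methods 1·3): 0.42 vs {0.17, 0.13, 0.14, 0.18} → pass.
TB (methods 2·3): 0.40 vs {0.14, 0.15, 0.13, 0.09} → pass.
TC (methods 1·2): 0.52 vs {0.41, 0.26, 0.19, 0.16} → pass.
TC (methods 1·3): 0.72 vs {0.39, 0.30, 0.18, 0.14} → pass.
TC (methods 2·3): 0.61 vs {0.33, 0.45, 0.09, 0.13} → pass.
0 of 9 fail.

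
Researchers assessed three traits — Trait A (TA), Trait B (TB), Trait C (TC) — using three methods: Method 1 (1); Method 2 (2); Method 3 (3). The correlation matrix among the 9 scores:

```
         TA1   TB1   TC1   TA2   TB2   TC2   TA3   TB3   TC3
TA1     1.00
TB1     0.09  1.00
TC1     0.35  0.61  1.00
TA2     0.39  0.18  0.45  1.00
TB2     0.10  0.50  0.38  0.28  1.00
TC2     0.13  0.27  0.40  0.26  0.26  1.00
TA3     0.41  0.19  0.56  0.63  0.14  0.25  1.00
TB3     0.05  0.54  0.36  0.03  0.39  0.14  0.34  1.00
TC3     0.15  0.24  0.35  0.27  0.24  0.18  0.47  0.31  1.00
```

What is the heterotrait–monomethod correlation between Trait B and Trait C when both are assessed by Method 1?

Different traits, same method: r(TB1, TC1) = 0.61.

0.61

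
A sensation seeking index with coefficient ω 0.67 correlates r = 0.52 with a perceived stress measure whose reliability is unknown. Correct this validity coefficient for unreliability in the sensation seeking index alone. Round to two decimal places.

Single correction: r_c = r_obs / √r_xx = 0.52 / √0.67 = 0.52 / 0.8185 ≈ 0.64.

0.64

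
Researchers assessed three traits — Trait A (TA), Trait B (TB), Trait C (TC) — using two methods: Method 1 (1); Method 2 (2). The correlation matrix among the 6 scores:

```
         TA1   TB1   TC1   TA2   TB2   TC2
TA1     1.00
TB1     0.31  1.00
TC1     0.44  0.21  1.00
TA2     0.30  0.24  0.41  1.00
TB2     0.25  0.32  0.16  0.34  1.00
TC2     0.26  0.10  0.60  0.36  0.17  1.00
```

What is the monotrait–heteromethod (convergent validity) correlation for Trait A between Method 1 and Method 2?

Same trait (TA), different methods: r(TA1, TA2) = 0.30.

0.30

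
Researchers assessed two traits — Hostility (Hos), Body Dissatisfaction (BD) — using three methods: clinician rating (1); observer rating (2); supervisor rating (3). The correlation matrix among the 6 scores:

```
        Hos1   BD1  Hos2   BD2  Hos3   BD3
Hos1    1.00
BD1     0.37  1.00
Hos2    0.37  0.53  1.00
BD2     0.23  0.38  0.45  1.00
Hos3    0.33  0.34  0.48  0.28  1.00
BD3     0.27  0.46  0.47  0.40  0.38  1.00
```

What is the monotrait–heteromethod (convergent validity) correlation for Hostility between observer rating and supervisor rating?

Same trait (Hos), different methods: r(Hos2, Hos3) = 0.48.

0.48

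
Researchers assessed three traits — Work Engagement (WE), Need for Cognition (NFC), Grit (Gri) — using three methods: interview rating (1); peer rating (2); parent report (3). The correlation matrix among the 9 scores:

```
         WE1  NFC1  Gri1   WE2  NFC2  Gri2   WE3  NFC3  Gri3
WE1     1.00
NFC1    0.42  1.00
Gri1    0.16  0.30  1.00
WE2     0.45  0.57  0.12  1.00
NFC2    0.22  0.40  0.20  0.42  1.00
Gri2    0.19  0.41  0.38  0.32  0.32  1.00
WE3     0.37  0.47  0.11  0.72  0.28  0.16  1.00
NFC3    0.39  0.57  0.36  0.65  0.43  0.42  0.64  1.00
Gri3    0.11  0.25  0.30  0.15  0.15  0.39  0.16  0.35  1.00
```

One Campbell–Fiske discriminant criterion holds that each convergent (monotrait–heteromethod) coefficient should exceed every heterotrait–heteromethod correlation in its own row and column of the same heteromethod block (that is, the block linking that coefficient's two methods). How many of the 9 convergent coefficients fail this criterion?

7

Convergent coefficients and their comparison sets:
WE (methods 1·2): 0.45 vs {0.22, 0.57, 0.19, 0.12} → fail.
WE (methods 1·3): 0.37 vs {0.39, 0.47, 0.11, 0.11} → fail.
WE (methods 2·3): 0.72 vs {0.65, 0.28, 0.15, 0.16} → pass.
NFC (methods 1·2): 0.40 vs {0.57, 0.22, 0.41, 0.20} → fail.
NFC (methods 1·3): 0.57 vs {0.47, 0.39, 0.25, 0.36} → pass.
NFC (methods 2·3): 0.43 vs {0.28, 0.65, 0.15, 0.42} → fail.
Gri (methods 1·2): 0.38 vs {0.12, 0.19, 0.20, 0.41} → fail.
Gri (methods 1·3): 0.30 vs {0.11, 0.11, 0.36, 0.25} → fail.
Gri (methods 2·3): 0.39 vs {0.16, 0.15, 0.42, 0.15} → fail.
7 of 9 fail.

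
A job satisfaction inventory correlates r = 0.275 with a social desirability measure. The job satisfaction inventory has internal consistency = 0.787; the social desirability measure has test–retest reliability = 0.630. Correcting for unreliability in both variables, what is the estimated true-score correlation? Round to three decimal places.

r_true = r_obs / √(r_xx · r_yy) = 0.275 / √(0.787 × 0.630) = 0.275 / √0.495810 = 0.275 / 0.7041 ≈ 0.391.

0.391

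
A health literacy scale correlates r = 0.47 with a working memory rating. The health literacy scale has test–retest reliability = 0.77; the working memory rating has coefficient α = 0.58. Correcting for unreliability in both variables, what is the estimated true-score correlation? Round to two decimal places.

r_true = r_obs / √(r_xx · r_yy) = 0.47 / √(0.77 × 0.58) = 0.47 / √0.4466 = 0.47 / 0.6683 ≈ 0.70.

0.70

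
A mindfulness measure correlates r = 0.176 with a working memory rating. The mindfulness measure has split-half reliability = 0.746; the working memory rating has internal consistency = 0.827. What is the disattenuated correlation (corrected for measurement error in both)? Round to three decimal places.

0.224

r_true = r_obs / √(r_xx · r_yy) = 0.176 / √(0.746 × 0.827) = 0.176 / √0.616942 = 0.176 / 0.7855 ≈ 0.224.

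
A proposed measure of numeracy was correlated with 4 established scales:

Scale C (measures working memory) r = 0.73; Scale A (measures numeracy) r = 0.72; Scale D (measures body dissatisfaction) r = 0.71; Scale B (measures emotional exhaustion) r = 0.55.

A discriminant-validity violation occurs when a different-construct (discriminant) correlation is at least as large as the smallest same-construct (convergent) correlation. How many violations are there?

1

Convergent (same construct = numeracy): Scale A.
Smallest convergent = 0.72. Discriminant values: 0.73, 0.71, 0.55; count ≥ 0.72 → 1.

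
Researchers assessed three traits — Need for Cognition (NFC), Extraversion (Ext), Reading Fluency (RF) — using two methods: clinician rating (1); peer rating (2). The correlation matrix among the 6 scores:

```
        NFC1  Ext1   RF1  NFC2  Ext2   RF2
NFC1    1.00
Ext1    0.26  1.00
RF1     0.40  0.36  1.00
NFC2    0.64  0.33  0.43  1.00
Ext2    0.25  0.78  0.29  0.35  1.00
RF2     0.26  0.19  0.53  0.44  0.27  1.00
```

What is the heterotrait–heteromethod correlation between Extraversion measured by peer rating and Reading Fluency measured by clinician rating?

Different traits and methods: r(Ext2, RF1) = 0.29.

0.29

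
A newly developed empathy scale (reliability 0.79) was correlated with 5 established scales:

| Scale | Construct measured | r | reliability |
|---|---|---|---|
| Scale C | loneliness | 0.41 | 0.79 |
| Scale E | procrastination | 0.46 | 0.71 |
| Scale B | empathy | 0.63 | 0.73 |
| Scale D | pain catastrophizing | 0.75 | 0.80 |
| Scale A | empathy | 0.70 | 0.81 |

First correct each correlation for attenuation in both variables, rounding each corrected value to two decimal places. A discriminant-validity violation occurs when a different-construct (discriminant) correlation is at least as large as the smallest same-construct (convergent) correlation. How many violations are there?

Disattenuated r (r / √(r_scale · r_new)):
  Scale C (disc): 0.41 / √(0.79·0.79) = 0.52
  Scale E (disc): 0.46 / √(0.71·0.79) = 0.61
  Scale B (conv): 0.63 / √(0.73·0.79) = 0.83
  Scale D (disc): 0.75 / √(0.80·0.79) = 0.94
  Scale A (conv): 0.70 / √(0.81·0.79) = 0.88
Smallest convergent = 0.83. Discriminant values: 0.52, 0.61, 0.94; count ≥ 0.83 → 1.

1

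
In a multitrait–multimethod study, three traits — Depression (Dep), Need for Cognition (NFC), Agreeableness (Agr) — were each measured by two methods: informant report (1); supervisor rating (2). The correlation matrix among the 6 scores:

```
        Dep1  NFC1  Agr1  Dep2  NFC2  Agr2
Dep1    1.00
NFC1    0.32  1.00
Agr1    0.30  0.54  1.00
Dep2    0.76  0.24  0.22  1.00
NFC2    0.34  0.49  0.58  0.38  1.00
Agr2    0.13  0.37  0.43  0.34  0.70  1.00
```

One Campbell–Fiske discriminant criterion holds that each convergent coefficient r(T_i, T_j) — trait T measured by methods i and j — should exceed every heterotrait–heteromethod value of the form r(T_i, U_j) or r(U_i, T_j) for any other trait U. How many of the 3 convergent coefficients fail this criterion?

2

Convergent coefficients and their comparison sets:
Dep (methods 1·2): 0.76 vs {0.34, 0.24, 0.13, 0.22} → pass.
NFC (methods 1·2): 0.49 vs {0.24, 0.34, 0.37, 0.58} → fail.
Agr (methods 1·2): 0.43 vs {0.22, 0.13, 0.58, 0.37} → fail.
2 of 3 fail.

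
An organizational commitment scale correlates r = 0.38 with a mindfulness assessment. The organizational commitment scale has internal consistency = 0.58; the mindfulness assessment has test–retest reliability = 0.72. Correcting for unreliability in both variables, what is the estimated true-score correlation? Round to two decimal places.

r_true = r_obs / √(r_xx · r_yy) = 0.38 / √(0.58 × 0.72) = 0.38 / √0.4176 = 0.38 / 0.6462 ≈ 0.59.

0.59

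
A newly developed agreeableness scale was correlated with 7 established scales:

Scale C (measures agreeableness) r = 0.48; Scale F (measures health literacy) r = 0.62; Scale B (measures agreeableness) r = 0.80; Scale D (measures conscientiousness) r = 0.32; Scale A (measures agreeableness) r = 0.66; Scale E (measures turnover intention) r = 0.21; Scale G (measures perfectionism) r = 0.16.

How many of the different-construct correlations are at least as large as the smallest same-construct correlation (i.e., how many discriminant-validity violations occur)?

1

Convergent (same construct = agreeableness): Scale C, Scale B, Scale A.
Smallest convergent = 0.48. Discriminant values: 0.62, 0.32, 0.21, 0.16; count ≥ 0.48 → 1.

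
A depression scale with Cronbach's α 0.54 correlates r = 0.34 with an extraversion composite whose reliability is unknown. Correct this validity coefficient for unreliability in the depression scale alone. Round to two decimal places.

0.46

Single correction: r_c = r_obs / √r_xx = 0.34 / √0.54 = 0.34 / 0.7348 ≈ 0.46.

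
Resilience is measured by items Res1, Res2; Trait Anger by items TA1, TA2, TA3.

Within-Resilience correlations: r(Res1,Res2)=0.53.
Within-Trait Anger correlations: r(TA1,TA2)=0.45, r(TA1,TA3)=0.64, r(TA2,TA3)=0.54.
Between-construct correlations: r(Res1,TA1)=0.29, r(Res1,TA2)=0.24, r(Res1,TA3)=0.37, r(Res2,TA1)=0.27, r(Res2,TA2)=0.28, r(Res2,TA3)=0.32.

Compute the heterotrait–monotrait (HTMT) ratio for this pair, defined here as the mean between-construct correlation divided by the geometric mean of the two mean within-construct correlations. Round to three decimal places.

Mean between = 1.77/6 = 0.2950.
Mean within-Res = 0.53/1 = 0.5300; mean within-TA = 1.63/3 = 0.5433.
Geometric mean = √(0.5300 × 0.5433) = 0.5366.
HTMT = 0.2950 / 0.5366 = 0.550.

0.550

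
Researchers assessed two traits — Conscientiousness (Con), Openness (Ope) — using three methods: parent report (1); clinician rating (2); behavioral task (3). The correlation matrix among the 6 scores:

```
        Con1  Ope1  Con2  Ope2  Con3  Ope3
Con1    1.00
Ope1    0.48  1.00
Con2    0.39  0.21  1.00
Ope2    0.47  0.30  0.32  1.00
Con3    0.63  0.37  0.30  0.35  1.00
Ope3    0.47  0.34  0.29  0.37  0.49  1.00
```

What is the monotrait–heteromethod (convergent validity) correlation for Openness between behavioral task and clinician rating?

Same trait (Ope), different methods: r(Ope3, Ope2) = 0.37.

0.37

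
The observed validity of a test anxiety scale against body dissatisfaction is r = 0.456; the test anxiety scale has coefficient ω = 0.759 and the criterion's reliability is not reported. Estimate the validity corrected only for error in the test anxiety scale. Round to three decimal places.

0.523

Single correction: r_c = r_obs / √r_xx = 0.456 / √0.759 = 0.456 / 0.8712 ≈ 0.523.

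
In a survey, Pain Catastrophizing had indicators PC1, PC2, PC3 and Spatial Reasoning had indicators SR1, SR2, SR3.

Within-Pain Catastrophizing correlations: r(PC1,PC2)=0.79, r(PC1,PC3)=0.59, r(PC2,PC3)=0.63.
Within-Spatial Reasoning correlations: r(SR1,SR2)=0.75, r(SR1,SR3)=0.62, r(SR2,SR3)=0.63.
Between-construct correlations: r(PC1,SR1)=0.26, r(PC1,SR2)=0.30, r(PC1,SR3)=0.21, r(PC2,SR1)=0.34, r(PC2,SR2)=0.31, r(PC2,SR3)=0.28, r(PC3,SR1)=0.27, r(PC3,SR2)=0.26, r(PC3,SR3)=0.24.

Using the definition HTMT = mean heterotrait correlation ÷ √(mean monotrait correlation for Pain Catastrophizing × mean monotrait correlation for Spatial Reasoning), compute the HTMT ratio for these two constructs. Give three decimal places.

Mean between = 2.47/9 = 0.2744.
Mean within-PC = 2.01/3 = 0.6700; mean within-SR = 2.00/3 = 0.6667.
Geometric mean = √(0.6700 × 0.6667) = 0.6683.
HTMT = 0.2744 / 0.6683 = 0.411.

0.411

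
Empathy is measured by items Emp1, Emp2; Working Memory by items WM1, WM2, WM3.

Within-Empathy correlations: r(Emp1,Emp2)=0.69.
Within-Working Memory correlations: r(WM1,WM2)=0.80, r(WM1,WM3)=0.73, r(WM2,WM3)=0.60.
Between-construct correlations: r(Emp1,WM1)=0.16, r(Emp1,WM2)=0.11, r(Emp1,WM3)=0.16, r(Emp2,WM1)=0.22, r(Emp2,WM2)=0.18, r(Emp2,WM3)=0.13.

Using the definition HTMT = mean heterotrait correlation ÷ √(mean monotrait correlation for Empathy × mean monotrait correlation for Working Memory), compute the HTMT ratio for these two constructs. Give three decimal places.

0.229

Between-construct mean = 0.96/6 = 0.1600.
Mean within-Emp = 0.69/1 = 0.6900; mean within-WM = 2.13/3 = 0.7100.
Geometric mean = √(0.6900 × 0.7100) = 0.6999.
HTMT = 0.1600 / 0.6999 = 0.229.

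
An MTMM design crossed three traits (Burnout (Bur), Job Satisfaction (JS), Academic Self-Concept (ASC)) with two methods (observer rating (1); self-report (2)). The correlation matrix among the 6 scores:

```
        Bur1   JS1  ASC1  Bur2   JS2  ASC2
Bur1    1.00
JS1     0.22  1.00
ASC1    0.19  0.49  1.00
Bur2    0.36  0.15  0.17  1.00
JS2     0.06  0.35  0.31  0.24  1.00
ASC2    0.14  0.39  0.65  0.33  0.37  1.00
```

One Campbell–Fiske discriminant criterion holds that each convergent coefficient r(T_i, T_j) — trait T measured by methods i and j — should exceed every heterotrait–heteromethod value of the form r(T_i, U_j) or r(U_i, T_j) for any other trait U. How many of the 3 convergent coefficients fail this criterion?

1

Each convergent coefficient versus the relevant comparison correlations:
Bur (methods 1·2): 0.36 vs {0.06, 0.15, 0.14, 0.17} → pass.
JS (methods 1·2): 0.35 vs {0.15, 0.06, 0.39, 0.31} → fail.
ASC (methods 1·2): 0.65 vs {0.17, 0.14, 0.31, 0.39} → pass.
1 of 3 fail.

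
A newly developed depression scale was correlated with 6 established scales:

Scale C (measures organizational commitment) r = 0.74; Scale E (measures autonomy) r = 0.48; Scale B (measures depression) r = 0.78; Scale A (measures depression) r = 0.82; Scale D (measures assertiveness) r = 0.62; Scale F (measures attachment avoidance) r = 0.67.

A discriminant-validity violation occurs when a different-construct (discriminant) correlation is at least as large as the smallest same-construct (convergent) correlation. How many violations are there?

0

Convergent (same construct = depression): Scale B, Scale A.
Smallest convergent = 0.78. Discriminant values: 0.74, 0.48, 0.62, 0.67; count ≥ 0.78 → 0.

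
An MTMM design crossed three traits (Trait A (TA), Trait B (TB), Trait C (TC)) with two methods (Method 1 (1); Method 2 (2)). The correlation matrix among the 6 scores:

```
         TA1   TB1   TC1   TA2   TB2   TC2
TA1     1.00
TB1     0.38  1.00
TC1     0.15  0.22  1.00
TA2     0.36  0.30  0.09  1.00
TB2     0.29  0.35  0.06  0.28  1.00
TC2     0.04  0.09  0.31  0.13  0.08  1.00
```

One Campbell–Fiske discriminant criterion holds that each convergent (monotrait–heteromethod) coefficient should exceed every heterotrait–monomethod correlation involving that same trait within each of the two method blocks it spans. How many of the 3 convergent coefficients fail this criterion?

Convergent coefficients and their comparison sets:
TA (methods 1·2): 0.36 vs {0.38, 0.28, 0.15, 0.13} → fail.
TB (methods 1·2): 0.35 vs {0.38, 0.28, 0.22, 0.08} → fail.
TC (methods 1·2): 0.31 vs {0.15, 0.13, 0.22, 0.08} → pass.
2 of 3 fail.

2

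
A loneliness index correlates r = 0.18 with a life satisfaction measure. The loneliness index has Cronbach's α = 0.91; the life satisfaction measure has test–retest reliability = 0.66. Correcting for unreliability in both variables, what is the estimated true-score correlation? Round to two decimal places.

r_true = r_obs / √(r_xx · r_yy) = 0.18 / √(0.91 × 0.66) = 0.18 / √0.6006 = 0.18 / 0.7750 ≈ 0.23.

0.23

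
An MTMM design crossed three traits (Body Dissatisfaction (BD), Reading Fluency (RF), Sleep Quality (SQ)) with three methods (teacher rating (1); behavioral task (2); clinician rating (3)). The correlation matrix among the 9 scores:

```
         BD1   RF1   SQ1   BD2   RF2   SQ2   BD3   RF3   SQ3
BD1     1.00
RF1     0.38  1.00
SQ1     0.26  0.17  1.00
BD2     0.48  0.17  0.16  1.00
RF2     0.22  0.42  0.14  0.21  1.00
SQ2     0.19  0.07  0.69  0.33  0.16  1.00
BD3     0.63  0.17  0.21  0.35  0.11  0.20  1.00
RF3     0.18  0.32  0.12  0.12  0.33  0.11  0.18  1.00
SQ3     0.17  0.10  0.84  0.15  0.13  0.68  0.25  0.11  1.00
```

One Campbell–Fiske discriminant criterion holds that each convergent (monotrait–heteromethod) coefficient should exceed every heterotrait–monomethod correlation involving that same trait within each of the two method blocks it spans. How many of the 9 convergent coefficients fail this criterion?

Convergent coefficients and their comparison sets:
BD (methods 1·2): 0.48 vs {0.38, 0.21, 0.26, 0.33} → pass.
BD (methods 1·3): 0.63 vs {0.38, 0.18, 0.26, 0.25} → pass.
BD (methods 2·3): 0.35 vs {0.21, 0.18, 0.33, 0.25} → pass.
RF (methods 1·2): 0.42 vs {0.38, 0.21, 0.17, 0.16} → pass.
RF (methods 1·3): 0.32 vs {0.38, 0.18, 0.17, 0.11} → fail.
RF (methods 2·3): 0.33 vs {0.21, 0.18, 0.16, 0.11} → pass.
SQ (methods 1·2): 0.69 vs {0.26, 0.33, 0.17, 0.16} → pass.
SQ (methods 1·3): 0.84 vs {0.26, 0.25, 0.17, 0.11} → pass.
SQ (methods 2·3): 0.68 vs {0.33, 0.25, 0.16, 0.11} → pass.
1 of 9 fail.

1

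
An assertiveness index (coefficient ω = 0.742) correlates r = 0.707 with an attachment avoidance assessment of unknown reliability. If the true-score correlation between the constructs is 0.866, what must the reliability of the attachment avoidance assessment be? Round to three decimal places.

r_true = r_obs / √(r_xx · r_yy) ⇒ 0.866 = 0.707 / √(0.742 · r_yy).
√(0.742 · r_yy) = 0.707 / 0.866 = 0.8164; 0.742 · r_yy = 0.6665; r_yy = 0.6665 / 0.742 ≈ 0.898.

0.898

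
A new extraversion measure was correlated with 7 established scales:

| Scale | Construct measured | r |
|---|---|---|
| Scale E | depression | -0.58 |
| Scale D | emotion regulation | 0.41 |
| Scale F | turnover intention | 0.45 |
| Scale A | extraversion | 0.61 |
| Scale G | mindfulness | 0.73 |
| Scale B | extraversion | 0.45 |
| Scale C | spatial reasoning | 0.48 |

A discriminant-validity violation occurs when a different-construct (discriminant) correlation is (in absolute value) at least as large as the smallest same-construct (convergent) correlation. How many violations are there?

4

Convergent (same construct = extraversion): Scale A, Scale B.
Smallest convergent = 0.45. Discriminant |r|: 0.58, 0.41, 0.45, 0.73, 0.48; count ≥ 0.45 → 4.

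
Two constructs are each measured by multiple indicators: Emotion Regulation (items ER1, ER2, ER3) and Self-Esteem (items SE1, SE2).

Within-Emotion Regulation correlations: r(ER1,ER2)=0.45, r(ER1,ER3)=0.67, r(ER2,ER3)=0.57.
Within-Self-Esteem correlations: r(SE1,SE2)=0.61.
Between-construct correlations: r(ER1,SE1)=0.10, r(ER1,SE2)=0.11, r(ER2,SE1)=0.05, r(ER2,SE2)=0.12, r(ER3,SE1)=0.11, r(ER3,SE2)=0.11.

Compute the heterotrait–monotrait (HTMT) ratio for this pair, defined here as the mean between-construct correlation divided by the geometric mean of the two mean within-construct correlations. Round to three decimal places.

Between-construct mean = 0.60/6 = 0.1000.
Mean within-ER = 1.69/3 = 0.5633; mean within-SE = 0.61/1 = 0.6100.
Geometric mean = √(0.5633 × 0.6100) = 0.5862.
HTMT = 0.1000 / 0.5862 = 0.171.

0.171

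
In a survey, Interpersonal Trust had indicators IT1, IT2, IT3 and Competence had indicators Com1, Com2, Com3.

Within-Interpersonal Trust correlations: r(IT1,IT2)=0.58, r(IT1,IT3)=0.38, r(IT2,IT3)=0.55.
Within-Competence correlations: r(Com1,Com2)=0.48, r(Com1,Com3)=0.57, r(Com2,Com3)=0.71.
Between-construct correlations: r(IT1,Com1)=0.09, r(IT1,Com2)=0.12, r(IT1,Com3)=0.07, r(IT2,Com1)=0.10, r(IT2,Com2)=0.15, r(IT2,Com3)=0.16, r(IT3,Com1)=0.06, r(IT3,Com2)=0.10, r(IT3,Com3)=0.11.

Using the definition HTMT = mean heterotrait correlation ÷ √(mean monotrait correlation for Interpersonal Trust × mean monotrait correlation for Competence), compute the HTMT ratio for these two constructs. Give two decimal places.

0.20

Between-construct mean = 0.96/9 = 0.1067.
Mean within-IT = 1.51/3 = 0.5033; mean within-Com = 1.76/3 = 0.5867.
Geometric mean = √(0.5033 × 0.5867) = 0.5434.
HTMT = 0.1067 / 0.5434 = 0.20.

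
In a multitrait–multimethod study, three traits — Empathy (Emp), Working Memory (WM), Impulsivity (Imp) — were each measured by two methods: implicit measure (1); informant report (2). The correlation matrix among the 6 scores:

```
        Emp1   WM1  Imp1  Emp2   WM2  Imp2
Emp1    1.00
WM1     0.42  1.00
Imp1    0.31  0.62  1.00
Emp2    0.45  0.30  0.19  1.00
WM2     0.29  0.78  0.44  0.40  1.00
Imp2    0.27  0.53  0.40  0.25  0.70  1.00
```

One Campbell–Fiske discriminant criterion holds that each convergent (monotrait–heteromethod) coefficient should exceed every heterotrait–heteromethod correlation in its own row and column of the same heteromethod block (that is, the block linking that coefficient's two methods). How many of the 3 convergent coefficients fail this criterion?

Convergent coefficients and their comparison sets:
Emp (methods 1·2): 0.45 vs {0.29, 0.30, 0.27, 0.19} → pass.
WM (methods 1·2): 0.78 vs {0.30, 0.29, 0.53, 0.44} → pass.
Imp (methods 1·2): 0.40 vs {0.19, 0.27, 0.44, 0.53} → fail.
1 of 3 fail.

1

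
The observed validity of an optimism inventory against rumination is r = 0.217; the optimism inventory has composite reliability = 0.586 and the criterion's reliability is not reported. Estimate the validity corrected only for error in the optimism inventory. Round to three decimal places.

Single correction: r_c = r_obs / √r_xx = 0.217 / √0.586 = 0.217 / 0.7655 ≈ 0.283.

0.283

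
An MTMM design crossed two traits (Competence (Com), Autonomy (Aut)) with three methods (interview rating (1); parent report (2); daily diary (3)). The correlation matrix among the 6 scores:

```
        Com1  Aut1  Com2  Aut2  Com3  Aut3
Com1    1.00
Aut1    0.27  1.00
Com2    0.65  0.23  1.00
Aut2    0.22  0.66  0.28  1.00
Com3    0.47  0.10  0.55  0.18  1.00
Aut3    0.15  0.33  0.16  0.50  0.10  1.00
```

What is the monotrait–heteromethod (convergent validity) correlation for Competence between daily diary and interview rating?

0.47

Same trait (Com), different methods: r(Com3, Com1) = 0.47.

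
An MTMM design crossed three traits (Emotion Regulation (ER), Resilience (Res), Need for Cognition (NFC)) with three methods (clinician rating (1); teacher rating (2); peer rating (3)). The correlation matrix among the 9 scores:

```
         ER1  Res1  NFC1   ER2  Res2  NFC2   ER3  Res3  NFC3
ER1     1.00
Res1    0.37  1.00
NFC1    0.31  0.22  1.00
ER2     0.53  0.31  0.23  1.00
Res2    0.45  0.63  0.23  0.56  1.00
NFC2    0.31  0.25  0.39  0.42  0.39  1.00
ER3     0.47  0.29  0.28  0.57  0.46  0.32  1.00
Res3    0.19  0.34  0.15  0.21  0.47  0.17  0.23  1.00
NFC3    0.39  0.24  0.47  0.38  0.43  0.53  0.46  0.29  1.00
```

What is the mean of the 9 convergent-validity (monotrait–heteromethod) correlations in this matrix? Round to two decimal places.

Convergent values: 0.53, 0.47, 0.57, 0.63, 0.34, 0.47, 0.39, 0.47, 0.53; mean = 4.40/9 = 0.49.

0.49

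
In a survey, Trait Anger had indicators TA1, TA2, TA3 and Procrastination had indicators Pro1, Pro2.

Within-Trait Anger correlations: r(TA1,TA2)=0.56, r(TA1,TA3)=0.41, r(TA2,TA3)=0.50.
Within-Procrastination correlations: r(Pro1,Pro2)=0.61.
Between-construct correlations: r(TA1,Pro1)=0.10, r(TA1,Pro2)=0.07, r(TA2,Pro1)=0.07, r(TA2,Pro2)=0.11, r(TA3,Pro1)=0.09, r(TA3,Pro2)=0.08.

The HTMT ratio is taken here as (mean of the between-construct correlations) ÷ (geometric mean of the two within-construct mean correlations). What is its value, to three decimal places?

Mean heterotrait r = 0.52/6 = 0.0867.
Mean within-TA = 1.47/3 = 0.4900; mean within-Pro = 0.61/1 = 0.6100.
Geometric mean = √(0.4900 × 0.6100) = 0.5467.
HTMT = 0.0867 / 0.5467 = 0.159.

0.159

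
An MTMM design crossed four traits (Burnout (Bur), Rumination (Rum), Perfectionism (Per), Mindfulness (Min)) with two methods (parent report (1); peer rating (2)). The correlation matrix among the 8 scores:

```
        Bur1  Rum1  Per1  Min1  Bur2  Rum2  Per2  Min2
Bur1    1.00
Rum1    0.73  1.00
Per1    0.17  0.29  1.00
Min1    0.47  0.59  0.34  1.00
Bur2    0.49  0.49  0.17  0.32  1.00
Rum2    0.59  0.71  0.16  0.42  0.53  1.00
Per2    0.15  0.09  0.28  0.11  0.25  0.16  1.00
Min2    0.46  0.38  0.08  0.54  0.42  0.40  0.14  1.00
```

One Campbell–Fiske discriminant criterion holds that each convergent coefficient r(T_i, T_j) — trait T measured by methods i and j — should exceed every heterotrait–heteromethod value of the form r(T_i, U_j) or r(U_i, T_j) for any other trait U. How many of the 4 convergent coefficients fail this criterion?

Convergent coefficients and their comparison sets:
Bur (methods 1·2): 0.49 vs {0.59, 0.49, 0.15, 0.17, 0.46, 0.32} → fail.
Rum (methods 1·2): 0.71 vs {0.49, 0.59, 0.09, 0.16, 0.38, 0.42} → pass.
Per (methods 1·2): 0.28 vs {0.17, 0.15, 0.16, 0.09, 0.08, 0.11} → pass.
Min (methods 1·2): 0.54 vs {0.32, 0.46, 0.42, 0.38, 0.11, 0.08} → pass.
1 of 4 fail.

1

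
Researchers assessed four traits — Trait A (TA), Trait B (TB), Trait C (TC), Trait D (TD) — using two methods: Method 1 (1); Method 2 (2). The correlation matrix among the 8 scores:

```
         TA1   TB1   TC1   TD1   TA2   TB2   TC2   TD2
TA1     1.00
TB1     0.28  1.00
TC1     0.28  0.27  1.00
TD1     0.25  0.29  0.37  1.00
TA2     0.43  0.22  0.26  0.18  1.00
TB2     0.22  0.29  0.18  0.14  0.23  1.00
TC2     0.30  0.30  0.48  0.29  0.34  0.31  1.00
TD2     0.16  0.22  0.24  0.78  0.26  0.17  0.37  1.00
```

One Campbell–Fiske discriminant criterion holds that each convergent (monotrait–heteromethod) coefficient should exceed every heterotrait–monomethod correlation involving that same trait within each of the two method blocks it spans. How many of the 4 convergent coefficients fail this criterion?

Checking each validity diagonal entry against its comparison values:
TA (methods 1·2): 0.43 vs {0.28, 0.23, 0.28, 0.34, 0.25, 0.26} → pass.
TB (methods 1·2): 0.29 vs {0.28, 0.23, 0.27, 0.31, 0.29, 0.17} → fail.
TC (methods 1·2): 0.48 vs {0.28, 0.34, 0.27, 0.31, 0.37, 0.37} → pass.
TD (methods 1·2): 0.78 vs {0.25, 0.26, 0.29, 0.17, 0.37, 0.37} → pass.
1 of 4 fail.

1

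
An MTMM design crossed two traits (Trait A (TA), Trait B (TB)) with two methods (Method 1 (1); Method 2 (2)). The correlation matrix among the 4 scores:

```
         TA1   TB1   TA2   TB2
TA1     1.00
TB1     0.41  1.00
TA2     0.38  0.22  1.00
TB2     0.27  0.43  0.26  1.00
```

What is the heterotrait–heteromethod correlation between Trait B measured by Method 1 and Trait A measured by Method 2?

0.22

Different traits and methods: r(TB1, TA2) = 0.22.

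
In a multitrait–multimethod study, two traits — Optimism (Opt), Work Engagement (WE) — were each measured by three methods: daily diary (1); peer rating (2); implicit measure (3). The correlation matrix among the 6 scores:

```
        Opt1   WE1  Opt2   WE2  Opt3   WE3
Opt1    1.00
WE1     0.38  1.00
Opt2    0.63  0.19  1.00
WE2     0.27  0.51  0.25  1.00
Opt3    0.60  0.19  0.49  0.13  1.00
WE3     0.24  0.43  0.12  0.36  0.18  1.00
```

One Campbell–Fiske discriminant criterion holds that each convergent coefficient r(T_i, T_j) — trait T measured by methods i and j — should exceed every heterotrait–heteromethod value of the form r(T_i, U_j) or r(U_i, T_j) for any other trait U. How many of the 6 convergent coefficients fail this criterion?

0

Checking each validity diagonal entry against its comparison values:
Opt (methods 1·2): 0.63 vs {0.27, 0.19} → pass.
Opt (methods 1·3): 0.60 vs {0.24, 0.19} → pass.
Opt (methods 2·3): 0.49 vs {0.12, 0.13} → pass.
WE (methods 1·2): 0.51 vs {0.19, 0.27} → pass.
WE (methods 1·3): 0.43 vs {0.19, 0.24} → pass.
WE (methods 2·3): 0.36 vs {0.13, 0.12} → pass.
0 of 6 fail.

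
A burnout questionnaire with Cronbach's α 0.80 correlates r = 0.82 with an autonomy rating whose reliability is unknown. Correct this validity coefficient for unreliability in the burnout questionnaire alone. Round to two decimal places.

0.92

Single correction: r_c = r_obs / √r_xx = 0.82 / √0.80 = 0.82 / 0.8944 ≈ 0.92.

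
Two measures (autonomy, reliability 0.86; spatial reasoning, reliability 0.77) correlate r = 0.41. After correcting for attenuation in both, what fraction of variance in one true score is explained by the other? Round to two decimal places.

0.25

Disattenuated r = 0.41 / √(0.86 × 0.77) = 0.41 / 0.8138 = 0.5038.
Shared true-score variance = 0.5038² = 0.2538 ≈ 0.25.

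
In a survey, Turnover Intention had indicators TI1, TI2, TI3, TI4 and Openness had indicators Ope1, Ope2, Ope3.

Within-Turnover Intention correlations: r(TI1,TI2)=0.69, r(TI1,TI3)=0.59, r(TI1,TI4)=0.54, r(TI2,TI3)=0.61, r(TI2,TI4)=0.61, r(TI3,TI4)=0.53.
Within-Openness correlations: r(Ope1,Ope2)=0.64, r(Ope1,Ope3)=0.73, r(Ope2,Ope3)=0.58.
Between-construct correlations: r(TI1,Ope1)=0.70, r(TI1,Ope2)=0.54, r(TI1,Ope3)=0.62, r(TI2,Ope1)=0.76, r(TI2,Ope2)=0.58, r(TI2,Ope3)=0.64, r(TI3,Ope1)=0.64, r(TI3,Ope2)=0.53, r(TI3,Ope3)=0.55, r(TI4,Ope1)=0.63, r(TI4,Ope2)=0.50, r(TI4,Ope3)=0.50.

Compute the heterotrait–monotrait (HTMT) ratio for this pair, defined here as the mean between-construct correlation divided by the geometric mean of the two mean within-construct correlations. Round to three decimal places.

Between-construct mean = 7.19/12 = 0.5992.
Mean within-TI = 3.57/6 = 0.5950; mean within-Ope = 1.95/3 = 0.6500.
Geometric mean = √(0.5950 × 0.6500) = 0.6219.
HTMT = 0.5992 / 0.6219 = 0.963.

0.963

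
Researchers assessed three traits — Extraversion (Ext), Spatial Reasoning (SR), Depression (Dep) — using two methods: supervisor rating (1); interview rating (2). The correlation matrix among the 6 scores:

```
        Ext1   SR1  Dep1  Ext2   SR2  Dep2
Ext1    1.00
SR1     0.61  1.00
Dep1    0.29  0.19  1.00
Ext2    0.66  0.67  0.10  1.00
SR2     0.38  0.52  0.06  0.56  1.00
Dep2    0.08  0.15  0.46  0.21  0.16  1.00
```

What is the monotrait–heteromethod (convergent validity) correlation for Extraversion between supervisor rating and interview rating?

Same trait (Ext), different methods: r(Ext1, Ext2) = 0.66.

0.66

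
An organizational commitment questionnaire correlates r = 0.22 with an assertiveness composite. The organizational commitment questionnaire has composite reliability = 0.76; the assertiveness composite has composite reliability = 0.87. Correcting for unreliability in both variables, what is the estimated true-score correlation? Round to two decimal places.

0.27

r_true = r_obs / √(r_xx · r_yy) = 0.22 / √(0.76 × 0.87) = 0.22 / √0.6612 = 0.22 / 0.8131 ≈ 0.27.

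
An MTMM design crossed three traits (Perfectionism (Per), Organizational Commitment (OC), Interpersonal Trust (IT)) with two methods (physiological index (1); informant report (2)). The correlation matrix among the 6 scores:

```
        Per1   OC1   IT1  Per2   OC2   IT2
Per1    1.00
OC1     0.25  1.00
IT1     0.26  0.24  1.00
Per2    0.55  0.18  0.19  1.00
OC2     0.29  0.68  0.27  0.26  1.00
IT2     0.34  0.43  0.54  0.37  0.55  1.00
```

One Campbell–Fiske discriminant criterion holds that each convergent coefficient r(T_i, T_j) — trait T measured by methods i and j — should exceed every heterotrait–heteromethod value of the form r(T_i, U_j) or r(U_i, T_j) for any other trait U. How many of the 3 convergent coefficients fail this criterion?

Checking each validity diagonal entry against its comparison values:
Per (methods 1·2): 0.55 vs {0.29, 0.18, 0.34, 0.19} → pass.
OC (methods 1·2): 0.68 vs {0.18, 0.29, 0.43, 0.27} → pass.
IT (methods 1·2): 0.54 vs {0.19, 0.34, 0.27, 0.43} → pass.
0 of 3 fail.

0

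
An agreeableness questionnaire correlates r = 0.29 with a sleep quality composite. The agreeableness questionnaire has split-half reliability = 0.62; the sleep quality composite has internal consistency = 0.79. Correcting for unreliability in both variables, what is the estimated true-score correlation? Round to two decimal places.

0.41

r_true = r_obs / √(r_xx · r_yy) = 0.29 / √(0.62 × 0.79) = 0.29 / √0.4898 = 0.29 / 0.6999 ≈ 0.41.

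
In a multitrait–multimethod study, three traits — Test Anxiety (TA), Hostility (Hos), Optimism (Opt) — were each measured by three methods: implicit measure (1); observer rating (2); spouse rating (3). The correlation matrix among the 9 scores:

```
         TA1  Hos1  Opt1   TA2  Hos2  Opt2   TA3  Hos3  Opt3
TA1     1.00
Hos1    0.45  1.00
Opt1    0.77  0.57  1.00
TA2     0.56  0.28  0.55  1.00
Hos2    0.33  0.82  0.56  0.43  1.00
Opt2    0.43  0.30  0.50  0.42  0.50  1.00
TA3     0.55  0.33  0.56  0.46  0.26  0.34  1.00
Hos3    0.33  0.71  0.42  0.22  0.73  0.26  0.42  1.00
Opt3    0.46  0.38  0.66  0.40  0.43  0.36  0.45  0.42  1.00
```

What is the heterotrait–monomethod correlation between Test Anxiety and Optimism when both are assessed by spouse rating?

0.45

Different traits, same method: r(TA3, Opt3) = 0.45.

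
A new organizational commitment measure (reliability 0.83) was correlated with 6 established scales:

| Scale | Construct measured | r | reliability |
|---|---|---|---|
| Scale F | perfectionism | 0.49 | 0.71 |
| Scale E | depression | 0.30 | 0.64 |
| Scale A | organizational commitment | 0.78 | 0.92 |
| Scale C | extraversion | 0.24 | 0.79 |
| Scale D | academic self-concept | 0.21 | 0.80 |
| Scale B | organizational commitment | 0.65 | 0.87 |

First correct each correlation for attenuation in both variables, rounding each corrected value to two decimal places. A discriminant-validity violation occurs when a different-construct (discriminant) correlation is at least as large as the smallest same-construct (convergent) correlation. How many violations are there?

Disattenuated r (r / √(r_scale · r_new)):
  Scale F (disc): 0.49 / √(0.71·0.83) = 0.64
  Scale E (disc): 0.30 / √(0.64·0.83) = 0.41
  Scale A (conv): 0.78 / √(0.92·0.83) = 0.89
  Scale C (disc): 0.24 / √(0.79·0.83) = 0.30
  Scale D (disc): 0.21 / √(0.80·0.83) = 0.26
  Scale B (conv): 0.65 / √(0.87·0.83) = 0.76
Smallest convergent = 0.76. Discriminant values: 0.64, 0.41, 0.30, 0.26; count ≥ 0.76 → 0.

0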